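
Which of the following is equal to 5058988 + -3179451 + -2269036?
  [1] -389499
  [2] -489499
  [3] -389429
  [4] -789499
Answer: 1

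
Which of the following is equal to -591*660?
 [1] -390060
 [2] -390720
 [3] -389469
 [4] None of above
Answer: 1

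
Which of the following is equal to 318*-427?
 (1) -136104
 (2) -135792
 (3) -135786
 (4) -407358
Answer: 3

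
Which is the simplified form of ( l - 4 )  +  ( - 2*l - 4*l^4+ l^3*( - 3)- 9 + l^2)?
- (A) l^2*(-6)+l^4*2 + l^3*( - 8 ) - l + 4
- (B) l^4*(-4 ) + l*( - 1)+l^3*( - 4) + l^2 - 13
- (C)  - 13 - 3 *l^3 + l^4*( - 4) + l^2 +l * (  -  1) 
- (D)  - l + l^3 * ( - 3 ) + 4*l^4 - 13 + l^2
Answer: C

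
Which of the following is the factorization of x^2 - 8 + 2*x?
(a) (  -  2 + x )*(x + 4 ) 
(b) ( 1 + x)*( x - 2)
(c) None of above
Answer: a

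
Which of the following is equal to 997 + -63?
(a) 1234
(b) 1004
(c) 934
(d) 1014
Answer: c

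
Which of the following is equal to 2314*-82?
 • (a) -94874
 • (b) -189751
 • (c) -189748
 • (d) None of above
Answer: c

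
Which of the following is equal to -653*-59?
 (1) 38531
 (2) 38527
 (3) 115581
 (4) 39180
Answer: 2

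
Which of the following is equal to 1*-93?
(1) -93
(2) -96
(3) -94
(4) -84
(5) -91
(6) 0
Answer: 1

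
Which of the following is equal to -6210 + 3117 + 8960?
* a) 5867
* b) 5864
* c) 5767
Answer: a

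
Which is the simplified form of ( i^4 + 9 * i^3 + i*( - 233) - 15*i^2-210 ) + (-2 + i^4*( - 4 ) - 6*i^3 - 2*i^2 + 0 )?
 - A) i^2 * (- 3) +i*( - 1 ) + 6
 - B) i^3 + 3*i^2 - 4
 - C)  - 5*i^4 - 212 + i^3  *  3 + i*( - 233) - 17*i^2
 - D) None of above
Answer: D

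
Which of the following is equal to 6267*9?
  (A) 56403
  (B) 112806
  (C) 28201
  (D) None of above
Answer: A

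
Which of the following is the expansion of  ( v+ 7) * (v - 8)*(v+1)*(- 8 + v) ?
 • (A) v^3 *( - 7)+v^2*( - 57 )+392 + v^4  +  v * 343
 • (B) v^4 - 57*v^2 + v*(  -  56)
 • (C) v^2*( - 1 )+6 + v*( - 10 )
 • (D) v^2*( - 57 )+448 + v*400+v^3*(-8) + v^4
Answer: D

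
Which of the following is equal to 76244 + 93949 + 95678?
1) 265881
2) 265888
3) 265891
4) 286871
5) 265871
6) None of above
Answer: 5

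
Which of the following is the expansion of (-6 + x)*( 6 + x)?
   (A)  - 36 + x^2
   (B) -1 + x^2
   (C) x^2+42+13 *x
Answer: A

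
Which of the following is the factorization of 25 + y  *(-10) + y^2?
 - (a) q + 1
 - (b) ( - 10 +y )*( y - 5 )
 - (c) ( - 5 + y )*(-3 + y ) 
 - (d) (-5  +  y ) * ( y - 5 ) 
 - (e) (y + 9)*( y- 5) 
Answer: d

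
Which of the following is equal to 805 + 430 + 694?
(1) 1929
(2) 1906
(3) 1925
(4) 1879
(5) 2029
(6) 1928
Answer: 1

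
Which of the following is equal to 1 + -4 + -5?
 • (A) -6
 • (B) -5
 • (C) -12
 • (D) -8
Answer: D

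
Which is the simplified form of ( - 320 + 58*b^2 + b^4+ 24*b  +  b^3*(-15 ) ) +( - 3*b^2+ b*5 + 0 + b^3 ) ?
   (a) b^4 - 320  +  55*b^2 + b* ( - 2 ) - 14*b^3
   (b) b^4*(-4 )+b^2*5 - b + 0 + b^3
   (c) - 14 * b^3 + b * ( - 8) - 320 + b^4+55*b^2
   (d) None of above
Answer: d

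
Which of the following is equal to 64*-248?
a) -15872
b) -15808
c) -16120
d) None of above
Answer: a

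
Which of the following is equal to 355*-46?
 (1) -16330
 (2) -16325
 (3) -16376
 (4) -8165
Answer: 1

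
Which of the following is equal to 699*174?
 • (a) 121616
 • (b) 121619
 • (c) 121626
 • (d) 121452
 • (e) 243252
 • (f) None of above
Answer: c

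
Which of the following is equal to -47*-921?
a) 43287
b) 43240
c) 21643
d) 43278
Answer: a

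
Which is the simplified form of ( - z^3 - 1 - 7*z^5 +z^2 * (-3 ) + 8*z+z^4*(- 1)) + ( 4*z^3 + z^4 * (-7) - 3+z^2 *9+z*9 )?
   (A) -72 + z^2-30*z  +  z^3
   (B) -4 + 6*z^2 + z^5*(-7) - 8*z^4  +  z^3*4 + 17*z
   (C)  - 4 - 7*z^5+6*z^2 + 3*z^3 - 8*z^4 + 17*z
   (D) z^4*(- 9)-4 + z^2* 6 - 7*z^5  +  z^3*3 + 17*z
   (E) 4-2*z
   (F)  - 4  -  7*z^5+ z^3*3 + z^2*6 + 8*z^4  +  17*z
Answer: C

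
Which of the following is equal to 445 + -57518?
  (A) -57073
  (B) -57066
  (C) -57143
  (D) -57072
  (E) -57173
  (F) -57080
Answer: A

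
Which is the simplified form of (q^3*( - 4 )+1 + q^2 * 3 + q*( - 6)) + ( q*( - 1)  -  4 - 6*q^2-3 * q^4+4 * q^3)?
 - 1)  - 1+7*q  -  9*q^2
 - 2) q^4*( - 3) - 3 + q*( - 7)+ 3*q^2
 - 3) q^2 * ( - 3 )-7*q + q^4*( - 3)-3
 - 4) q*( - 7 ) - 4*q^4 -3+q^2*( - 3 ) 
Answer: 3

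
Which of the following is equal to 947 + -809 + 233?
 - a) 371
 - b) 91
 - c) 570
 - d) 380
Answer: a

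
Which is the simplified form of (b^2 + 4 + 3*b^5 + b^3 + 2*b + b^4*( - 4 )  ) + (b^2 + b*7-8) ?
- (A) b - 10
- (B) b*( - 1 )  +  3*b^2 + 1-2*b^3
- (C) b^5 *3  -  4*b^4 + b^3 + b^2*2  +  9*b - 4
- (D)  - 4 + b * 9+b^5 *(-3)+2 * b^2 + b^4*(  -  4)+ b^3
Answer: C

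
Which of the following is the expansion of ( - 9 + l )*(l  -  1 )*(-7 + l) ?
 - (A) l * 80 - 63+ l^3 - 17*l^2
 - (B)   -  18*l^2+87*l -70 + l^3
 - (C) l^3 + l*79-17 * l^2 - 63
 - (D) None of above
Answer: C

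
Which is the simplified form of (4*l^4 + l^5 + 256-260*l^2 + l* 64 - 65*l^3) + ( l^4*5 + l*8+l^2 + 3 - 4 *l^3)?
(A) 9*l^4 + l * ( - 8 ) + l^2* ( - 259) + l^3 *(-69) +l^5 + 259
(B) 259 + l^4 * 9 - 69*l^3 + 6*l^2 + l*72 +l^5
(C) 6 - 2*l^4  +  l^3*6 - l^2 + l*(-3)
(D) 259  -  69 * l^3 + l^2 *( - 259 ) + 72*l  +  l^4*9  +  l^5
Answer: D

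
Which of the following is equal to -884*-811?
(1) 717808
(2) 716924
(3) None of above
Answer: 2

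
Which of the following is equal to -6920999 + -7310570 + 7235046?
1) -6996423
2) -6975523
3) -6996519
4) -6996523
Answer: 4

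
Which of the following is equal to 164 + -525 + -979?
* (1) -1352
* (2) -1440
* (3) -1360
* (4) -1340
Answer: 4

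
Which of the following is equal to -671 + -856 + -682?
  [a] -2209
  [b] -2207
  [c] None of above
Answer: a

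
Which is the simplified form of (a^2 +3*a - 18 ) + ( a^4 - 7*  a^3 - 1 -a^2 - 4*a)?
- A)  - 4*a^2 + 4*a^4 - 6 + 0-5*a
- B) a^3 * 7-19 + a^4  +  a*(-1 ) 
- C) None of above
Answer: C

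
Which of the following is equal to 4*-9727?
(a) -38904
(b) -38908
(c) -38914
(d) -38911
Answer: b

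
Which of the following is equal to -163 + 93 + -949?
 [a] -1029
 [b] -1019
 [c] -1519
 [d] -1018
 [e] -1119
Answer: b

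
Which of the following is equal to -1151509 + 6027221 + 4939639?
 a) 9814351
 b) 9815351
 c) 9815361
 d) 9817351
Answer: b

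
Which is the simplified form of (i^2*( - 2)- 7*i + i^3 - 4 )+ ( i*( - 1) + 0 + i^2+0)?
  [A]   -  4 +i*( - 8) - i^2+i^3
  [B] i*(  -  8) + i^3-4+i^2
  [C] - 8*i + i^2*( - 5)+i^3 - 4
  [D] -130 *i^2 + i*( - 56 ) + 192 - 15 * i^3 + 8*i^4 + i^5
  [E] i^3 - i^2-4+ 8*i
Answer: A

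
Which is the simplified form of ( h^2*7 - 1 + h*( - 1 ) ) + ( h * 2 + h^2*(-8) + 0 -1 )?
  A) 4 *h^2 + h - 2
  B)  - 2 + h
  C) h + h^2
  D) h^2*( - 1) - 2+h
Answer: D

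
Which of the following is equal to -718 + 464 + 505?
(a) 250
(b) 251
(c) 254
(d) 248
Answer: b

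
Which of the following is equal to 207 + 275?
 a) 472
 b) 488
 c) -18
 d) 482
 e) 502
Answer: d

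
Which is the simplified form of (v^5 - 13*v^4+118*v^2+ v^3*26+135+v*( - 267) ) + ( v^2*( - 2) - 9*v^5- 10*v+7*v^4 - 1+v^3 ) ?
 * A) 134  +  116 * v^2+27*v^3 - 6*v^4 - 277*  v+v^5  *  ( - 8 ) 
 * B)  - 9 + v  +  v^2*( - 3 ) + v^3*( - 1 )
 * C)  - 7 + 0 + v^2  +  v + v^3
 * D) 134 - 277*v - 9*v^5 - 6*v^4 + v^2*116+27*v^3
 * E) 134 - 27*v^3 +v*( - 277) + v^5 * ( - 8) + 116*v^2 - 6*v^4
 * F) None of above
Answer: A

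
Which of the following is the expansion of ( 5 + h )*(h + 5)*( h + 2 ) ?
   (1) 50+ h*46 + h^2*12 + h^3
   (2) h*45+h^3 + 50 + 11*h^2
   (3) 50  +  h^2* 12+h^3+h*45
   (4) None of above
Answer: 3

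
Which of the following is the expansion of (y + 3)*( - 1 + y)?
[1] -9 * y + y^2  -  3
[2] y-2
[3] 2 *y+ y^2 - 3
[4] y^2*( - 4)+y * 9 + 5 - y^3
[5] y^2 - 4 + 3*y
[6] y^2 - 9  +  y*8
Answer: 3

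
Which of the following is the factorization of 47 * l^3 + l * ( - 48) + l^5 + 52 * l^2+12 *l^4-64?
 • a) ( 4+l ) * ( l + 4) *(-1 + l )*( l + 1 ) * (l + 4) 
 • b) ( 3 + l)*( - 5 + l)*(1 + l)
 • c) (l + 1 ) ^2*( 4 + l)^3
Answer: a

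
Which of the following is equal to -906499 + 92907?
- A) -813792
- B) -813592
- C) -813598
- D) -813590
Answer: B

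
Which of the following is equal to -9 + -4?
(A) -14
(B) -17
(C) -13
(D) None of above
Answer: C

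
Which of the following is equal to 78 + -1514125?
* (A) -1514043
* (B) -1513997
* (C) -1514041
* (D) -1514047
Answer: D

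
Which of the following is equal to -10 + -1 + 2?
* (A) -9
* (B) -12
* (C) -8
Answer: A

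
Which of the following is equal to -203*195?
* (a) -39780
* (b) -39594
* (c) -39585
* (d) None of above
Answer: c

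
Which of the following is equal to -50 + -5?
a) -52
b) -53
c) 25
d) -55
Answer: d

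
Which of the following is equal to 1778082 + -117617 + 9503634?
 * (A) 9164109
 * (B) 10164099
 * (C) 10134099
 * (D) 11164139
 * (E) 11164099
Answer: E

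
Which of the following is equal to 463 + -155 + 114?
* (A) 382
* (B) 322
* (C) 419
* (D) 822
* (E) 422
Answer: E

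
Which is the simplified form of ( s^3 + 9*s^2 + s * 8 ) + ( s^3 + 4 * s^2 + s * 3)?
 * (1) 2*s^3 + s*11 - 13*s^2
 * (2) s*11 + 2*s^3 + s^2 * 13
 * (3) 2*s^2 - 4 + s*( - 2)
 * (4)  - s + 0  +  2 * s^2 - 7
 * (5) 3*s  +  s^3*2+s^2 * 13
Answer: 2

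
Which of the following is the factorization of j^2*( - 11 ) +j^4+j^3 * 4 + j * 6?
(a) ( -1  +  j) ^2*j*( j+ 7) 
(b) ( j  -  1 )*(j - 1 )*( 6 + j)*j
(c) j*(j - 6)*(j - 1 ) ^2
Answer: b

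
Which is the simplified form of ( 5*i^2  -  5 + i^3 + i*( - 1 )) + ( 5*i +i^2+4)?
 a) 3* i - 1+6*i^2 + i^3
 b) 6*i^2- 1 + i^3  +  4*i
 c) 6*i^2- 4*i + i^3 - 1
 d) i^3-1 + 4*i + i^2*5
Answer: b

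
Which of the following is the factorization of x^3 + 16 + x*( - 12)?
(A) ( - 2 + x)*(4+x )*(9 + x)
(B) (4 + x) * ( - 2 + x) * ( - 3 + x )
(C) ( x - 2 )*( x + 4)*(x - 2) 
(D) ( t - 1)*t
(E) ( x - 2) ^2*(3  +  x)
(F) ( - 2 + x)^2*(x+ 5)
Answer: C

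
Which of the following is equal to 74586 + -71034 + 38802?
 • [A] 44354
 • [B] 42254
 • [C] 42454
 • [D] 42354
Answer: D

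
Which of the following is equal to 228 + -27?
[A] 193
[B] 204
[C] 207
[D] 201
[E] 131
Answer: D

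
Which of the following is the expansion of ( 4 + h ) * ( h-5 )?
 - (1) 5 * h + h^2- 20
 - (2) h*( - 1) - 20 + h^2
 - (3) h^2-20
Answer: 2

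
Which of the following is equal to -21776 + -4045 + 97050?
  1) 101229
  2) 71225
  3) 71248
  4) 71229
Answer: 4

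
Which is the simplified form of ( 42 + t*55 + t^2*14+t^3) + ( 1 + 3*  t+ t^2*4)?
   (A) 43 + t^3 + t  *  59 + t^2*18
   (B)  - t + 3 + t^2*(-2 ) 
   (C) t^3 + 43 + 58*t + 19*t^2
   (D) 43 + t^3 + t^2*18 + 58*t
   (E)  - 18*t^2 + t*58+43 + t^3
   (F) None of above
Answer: D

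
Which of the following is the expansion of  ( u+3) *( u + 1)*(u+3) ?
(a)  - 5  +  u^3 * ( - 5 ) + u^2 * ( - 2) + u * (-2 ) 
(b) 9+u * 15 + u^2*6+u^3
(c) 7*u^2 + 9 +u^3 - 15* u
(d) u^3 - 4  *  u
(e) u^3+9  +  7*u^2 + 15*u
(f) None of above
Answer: e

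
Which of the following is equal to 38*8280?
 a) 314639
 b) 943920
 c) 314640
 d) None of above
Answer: c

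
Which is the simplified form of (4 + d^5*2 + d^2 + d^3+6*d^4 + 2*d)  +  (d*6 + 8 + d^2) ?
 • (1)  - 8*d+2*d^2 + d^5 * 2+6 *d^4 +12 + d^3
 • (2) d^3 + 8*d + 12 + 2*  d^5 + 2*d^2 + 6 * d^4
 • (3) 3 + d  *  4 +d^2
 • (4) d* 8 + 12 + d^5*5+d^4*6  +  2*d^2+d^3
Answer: 2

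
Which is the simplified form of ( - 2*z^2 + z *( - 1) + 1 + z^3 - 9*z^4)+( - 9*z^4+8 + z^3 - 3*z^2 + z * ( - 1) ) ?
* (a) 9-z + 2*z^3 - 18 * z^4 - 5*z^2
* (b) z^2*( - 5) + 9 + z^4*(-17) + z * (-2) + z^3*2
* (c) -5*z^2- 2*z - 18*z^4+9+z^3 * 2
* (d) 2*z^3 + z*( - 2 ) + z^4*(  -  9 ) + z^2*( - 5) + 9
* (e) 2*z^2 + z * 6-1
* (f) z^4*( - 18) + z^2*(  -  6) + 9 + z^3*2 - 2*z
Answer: c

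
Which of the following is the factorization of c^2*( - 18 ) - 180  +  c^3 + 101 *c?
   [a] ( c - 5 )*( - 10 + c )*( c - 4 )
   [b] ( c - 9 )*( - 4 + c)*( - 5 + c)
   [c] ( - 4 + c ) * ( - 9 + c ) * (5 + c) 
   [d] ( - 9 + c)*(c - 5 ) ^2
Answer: b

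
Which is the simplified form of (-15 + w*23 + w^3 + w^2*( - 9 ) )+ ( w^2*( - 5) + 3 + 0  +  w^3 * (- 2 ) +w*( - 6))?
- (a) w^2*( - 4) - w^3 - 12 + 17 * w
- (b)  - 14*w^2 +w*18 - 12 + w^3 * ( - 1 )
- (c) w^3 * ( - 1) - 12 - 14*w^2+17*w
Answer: c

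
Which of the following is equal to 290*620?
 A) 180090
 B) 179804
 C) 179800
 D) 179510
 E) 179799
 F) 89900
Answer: C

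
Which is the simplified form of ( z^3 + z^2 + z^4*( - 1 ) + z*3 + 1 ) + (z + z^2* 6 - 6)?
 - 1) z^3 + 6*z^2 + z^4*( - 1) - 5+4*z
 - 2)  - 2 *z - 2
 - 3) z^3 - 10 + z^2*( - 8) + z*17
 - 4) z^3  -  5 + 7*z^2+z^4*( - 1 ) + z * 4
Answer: 4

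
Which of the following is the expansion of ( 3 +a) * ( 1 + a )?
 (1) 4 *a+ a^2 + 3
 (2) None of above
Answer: 1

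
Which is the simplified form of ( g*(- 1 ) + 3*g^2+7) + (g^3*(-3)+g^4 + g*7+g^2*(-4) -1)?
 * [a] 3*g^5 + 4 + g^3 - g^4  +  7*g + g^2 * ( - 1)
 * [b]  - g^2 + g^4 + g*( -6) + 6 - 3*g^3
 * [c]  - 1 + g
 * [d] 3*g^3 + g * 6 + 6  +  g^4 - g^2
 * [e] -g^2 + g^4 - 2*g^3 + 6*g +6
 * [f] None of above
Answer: f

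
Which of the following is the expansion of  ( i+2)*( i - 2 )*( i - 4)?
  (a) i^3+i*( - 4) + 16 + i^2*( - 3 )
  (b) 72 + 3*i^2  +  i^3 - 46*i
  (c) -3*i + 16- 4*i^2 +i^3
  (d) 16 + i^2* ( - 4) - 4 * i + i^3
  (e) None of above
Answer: d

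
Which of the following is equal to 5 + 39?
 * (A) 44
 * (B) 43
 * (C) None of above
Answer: A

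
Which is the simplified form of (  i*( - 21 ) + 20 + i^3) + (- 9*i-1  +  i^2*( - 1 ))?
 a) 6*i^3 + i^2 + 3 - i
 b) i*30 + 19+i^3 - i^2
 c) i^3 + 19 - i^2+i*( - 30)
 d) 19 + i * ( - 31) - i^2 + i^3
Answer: c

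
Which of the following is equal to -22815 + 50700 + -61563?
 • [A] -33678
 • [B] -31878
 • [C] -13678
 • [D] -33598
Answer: A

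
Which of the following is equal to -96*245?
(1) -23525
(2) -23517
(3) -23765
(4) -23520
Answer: 4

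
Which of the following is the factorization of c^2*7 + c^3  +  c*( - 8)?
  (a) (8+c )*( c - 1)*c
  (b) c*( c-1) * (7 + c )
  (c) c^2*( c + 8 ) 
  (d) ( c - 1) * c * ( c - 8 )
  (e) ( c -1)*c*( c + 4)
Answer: a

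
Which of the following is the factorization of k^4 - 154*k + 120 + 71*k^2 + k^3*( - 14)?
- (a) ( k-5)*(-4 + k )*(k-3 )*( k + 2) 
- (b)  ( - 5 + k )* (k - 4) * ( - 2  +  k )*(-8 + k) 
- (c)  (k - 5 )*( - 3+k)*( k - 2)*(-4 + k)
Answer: c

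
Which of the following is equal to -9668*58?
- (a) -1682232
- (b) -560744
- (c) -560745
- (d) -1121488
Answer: b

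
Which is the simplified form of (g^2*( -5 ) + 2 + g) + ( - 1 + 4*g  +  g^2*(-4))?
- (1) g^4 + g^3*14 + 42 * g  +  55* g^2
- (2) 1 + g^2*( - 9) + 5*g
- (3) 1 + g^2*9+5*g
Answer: 2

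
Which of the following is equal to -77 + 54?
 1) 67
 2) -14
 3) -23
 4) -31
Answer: 3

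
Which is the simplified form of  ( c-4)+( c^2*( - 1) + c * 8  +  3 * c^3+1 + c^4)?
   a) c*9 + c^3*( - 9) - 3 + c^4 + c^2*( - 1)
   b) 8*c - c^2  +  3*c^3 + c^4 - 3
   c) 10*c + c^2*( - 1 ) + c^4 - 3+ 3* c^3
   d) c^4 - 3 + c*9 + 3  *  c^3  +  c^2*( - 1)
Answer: d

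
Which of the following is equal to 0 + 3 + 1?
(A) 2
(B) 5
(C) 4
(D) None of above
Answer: C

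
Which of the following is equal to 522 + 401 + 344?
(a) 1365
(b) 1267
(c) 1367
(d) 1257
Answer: b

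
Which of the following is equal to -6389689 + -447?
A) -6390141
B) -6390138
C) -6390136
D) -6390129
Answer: C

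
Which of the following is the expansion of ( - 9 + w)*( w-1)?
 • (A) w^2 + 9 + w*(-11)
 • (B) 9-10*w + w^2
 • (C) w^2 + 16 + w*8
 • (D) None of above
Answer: B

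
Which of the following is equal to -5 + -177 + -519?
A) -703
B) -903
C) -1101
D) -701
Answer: D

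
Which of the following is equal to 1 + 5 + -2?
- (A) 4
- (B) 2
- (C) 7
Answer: A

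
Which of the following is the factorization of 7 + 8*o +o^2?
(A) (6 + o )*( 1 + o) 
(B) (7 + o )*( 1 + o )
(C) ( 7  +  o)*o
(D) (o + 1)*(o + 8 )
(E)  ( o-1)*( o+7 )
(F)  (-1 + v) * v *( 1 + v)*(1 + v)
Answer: B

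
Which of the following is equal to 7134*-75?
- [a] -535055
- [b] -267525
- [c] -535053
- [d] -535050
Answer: d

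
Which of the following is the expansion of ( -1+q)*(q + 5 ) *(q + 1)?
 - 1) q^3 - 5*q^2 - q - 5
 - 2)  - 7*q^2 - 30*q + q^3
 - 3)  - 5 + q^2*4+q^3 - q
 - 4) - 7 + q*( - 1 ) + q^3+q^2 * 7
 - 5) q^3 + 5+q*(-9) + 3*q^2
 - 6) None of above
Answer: 6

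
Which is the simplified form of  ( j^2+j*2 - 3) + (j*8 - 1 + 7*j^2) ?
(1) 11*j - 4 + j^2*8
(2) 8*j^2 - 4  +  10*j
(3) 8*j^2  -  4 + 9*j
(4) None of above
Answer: 2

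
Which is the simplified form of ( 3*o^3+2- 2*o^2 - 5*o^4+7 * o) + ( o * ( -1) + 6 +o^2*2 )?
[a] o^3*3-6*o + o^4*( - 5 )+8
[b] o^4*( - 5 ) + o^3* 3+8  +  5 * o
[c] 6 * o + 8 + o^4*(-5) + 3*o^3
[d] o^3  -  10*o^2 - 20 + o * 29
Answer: c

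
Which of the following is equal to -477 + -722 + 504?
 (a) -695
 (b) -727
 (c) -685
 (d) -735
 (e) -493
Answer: a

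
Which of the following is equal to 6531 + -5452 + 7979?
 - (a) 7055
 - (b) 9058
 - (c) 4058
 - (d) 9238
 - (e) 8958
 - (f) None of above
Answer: b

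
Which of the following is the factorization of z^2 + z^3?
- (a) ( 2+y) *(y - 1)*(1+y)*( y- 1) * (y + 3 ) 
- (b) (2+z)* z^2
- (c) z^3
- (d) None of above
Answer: d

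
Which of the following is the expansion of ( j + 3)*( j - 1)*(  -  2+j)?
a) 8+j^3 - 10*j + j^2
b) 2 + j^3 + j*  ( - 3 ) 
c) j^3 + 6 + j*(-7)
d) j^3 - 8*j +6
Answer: c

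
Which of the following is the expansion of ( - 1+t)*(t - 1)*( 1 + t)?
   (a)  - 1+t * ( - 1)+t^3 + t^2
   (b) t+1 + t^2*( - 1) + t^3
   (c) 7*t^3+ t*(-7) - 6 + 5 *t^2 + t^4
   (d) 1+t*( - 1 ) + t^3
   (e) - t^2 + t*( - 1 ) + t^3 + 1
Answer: e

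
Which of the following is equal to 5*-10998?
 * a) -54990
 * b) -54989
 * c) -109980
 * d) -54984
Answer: a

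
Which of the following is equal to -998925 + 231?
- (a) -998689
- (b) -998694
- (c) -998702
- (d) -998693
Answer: b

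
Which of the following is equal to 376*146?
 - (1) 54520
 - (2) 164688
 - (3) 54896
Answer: 3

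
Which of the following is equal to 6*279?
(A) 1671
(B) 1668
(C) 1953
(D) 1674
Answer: D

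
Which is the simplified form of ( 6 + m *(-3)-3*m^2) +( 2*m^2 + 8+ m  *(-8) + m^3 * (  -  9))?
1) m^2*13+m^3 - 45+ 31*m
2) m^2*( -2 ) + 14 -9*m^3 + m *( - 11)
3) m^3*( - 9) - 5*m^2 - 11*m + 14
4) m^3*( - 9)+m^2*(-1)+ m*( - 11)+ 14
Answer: 4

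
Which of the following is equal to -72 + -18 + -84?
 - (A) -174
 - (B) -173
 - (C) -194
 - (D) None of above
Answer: A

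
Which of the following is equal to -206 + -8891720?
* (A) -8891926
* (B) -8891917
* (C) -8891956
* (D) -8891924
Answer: A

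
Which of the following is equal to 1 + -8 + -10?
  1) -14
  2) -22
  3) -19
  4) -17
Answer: 4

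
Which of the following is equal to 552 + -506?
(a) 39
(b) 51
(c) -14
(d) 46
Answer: d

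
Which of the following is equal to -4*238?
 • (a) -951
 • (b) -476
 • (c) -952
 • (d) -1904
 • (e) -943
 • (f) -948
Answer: c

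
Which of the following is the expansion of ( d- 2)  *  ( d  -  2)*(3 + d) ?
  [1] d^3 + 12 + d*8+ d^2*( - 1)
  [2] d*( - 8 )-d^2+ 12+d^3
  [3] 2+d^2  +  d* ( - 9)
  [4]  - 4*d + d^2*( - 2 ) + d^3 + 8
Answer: 2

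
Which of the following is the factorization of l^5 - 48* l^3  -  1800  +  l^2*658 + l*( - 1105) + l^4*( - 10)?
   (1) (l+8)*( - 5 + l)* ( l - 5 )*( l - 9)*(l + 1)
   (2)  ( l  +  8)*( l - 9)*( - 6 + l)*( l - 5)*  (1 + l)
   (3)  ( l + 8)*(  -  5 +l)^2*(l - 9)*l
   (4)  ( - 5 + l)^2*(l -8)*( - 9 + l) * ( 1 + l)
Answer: 1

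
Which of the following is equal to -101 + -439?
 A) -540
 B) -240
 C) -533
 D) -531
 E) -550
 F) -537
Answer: A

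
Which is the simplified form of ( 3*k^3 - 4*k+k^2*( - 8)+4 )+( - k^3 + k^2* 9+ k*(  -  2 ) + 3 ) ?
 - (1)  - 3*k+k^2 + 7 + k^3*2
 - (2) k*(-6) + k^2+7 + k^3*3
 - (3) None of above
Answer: 3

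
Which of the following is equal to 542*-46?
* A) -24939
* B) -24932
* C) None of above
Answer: B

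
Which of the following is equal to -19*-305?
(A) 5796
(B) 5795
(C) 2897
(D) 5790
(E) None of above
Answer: B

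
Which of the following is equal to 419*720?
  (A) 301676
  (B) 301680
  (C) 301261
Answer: B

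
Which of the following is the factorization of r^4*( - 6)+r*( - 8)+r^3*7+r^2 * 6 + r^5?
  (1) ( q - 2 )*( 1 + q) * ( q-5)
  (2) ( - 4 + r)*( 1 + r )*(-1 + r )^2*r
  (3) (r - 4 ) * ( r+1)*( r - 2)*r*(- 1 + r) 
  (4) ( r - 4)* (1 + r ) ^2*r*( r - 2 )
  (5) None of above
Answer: 3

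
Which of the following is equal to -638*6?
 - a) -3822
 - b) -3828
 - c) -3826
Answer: b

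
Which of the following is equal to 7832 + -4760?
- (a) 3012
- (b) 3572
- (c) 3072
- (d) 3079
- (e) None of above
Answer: c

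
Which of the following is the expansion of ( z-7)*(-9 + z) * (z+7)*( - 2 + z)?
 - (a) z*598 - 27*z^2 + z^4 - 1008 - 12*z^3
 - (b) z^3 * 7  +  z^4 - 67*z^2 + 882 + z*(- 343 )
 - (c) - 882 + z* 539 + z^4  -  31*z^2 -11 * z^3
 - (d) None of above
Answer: c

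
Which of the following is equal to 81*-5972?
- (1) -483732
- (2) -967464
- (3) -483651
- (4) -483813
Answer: 1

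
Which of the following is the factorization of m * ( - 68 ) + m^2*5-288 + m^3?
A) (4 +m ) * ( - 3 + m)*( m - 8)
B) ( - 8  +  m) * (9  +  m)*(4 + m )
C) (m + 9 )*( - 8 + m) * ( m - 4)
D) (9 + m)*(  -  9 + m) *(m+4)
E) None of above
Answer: B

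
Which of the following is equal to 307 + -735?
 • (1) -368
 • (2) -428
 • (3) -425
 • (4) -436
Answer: 2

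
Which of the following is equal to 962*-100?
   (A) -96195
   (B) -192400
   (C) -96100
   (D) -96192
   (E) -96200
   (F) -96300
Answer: E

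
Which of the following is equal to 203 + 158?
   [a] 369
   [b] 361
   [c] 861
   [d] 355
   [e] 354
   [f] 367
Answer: b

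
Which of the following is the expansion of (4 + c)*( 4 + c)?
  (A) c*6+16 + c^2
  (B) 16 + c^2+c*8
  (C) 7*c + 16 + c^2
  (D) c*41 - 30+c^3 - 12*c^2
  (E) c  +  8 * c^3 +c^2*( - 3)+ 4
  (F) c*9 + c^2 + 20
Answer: B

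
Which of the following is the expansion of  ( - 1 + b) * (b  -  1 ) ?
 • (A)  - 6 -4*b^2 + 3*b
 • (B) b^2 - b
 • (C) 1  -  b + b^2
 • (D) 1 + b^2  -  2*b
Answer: D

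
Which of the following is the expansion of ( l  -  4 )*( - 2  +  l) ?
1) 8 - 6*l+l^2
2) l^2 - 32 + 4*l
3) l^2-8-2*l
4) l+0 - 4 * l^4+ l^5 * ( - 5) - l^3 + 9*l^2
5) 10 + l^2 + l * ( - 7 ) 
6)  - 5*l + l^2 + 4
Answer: 1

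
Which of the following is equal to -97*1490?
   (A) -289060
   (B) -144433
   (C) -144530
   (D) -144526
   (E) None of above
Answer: C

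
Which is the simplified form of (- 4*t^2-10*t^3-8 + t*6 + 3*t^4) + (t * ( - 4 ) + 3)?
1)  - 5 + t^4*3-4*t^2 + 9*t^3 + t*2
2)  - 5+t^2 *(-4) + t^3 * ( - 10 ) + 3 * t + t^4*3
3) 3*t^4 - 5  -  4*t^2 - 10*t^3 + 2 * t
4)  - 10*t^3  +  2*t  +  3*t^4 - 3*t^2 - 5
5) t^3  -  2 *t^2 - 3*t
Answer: 3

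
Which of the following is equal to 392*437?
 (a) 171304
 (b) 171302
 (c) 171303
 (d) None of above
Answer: a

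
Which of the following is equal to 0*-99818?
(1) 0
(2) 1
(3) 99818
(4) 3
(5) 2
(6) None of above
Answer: 1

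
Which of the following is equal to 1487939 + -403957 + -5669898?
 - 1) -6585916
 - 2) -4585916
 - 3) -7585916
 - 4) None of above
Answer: 2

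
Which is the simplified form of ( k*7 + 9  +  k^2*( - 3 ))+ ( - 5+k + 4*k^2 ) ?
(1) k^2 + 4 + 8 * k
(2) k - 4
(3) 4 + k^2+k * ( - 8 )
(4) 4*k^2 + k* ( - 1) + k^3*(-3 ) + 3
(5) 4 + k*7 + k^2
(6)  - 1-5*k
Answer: 1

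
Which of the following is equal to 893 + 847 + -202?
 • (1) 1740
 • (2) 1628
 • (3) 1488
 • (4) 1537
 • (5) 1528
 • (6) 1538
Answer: 6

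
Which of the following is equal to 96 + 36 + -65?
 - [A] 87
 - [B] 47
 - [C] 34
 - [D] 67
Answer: D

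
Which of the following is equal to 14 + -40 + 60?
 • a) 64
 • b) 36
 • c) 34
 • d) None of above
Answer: c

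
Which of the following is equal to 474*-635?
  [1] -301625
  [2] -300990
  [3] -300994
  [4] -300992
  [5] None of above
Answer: 2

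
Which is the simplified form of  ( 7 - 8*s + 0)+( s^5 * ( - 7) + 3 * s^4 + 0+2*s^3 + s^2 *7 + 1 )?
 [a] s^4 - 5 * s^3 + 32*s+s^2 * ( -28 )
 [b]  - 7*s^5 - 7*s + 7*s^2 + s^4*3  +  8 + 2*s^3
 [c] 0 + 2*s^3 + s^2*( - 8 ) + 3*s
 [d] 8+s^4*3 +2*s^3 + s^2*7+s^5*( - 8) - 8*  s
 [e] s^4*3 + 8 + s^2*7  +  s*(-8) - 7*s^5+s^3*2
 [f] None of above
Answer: e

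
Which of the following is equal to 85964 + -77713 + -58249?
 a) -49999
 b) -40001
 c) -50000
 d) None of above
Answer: d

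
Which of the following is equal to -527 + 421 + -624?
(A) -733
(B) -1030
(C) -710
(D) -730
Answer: D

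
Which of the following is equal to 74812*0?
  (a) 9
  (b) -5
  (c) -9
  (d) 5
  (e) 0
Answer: e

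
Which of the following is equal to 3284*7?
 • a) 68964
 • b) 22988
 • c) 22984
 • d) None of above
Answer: b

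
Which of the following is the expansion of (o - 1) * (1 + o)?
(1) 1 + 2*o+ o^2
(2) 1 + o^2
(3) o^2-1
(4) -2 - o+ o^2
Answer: 3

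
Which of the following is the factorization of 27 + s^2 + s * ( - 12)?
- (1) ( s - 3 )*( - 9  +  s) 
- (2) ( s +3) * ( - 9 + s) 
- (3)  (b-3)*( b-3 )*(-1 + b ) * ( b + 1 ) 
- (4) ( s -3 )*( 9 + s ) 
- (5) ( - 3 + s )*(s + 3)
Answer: 1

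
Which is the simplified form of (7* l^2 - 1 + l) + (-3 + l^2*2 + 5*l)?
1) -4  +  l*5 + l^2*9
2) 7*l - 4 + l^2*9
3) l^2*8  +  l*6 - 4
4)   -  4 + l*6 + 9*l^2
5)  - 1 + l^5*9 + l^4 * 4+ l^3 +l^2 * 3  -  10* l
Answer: 4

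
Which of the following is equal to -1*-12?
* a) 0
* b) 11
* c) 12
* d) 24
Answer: c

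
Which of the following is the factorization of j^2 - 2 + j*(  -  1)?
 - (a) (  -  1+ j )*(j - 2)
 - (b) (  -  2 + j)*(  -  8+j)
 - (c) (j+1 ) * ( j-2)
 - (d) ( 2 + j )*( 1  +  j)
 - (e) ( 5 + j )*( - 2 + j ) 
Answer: c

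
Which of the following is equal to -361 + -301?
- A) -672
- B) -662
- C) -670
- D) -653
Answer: B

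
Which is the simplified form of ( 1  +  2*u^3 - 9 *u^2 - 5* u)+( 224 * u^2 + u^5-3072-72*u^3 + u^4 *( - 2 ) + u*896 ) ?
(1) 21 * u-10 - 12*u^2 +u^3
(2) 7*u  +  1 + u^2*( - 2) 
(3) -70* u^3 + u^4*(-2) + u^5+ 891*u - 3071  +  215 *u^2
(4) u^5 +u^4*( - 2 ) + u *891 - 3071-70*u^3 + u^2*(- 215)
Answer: 3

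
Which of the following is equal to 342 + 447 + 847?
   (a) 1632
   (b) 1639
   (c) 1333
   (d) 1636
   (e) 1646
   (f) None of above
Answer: d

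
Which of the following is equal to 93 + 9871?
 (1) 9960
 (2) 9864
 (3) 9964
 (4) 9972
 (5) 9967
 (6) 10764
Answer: 3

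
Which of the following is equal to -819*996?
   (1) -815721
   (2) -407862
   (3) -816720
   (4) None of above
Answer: 4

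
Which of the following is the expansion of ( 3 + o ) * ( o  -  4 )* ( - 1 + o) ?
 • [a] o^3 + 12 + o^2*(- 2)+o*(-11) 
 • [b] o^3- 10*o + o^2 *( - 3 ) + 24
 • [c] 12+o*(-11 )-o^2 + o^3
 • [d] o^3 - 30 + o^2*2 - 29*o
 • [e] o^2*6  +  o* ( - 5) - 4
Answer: a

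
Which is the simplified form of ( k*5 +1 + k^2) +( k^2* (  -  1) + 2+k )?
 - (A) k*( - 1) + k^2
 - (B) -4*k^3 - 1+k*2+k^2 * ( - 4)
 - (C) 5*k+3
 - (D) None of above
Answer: D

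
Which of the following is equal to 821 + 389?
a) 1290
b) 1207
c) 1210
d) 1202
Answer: c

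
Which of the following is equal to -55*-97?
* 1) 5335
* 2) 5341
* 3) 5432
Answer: 1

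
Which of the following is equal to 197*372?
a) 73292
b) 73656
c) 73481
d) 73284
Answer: d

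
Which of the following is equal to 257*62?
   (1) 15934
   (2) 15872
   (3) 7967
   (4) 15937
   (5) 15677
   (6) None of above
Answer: 1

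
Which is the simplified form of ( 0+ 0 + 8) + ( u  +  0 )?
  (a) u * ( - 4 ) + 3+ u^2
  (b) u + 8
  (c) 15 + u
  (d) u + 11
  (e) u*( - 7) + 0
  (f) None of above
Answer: b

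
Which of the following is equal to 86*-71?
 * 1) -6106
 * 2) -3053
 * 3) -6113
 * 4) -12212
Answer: 1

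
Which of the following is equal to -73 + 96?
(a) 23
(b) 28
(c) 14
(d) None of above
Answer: a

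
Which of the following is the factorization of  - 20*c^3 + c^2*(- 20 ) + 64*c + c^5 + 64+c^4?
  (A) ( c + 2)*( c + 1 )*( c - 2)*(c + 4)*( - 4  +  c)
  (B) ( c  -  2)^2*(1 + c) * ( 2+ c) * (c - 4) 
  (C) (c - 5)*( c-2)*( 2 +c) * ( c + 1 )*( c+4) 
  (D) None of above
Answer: A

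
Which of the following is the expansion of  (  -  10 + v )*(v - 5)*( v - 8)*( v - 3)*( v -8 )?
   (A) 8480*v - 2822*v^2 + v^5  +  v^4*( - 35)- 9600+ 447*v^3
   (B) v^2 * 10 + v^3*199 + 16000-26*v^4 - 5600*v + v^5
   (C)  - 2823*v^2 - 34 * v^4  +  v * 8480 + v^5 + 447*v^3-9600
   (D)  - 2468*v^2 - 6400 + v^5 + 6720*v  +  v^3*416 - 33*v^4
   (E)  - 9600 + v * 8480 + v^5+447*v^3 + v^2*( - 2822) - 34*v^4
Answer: E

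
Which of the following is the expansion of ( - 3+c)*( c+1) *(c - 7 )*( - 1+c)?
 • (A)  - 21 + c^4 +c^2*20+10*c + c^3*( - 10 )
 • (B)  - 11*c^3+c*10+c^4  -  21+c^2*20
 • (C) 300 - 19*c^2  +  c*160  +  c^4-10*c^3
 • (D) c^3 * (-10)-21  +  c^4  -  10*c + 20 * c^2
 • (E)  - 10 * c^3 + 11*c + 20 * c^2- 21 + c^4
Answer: A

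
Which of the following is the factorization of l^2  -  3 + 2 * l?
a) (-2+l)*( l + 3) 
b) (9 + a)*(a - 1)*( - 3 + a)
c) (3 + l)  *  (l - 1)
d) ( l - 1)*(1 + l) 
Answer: c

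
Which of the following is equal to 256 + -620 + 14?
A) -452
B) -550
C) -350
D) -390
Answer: C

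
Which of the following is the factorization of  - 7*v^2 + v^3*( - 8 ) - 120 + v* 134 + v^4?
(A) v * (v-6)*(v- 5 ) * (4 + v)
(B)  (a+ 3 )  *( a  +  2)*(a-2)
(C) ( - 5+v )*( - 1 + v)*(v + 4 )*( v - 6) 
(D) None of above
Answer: C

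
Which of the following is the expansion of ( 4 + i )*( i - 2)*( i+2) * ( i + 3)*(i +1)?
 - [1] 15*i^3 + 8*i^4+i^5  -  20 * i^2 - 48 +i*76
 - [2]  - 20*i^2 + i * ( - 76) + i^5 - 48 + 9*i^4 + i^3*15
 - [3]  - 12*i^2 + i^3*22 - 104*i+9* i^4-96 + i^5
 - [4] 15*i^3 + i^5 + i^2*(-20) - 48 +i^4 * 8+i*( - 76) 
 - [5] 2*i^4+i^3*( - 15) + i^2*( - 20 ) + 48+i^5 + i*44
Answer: 4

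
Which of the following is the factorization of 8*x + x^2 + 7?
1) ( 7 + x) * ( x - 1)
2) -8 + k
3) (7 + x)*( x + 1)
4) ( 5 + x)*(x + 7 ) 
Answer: 3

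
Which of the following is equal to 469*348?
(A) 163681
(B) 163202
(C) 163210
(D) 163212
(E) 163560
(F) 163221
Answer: D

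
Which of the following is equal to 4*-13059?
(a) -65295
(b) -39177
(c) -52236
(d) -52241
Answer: c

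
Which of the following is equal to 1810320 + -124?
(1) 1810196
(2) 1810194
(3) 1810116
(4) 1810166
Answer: 1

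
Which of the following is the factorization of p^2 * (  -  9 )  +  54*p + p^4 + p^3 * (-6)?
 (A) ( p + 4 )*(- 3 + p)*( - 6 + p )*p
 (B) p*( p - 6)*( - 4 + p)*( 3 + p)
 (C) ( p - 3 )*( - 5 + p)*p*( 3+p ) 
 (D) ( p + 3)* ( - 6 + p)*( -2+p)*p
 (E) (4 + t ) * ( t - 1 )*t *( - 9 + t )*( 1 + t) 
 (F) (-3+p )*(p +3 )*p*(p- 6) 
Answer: F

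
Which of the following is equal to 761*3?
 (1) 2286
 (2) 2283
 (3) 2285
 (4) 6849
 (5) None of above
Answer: 2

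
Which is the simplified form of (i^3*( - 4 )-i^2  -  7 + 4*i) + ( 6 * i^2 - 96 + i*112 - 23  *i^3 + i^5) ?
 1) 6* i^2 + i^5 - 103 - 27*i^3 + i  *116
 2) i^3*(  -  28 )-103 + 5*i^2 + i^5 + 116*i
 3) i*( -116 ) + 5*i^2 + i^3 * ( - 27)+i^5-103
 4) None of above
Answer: 4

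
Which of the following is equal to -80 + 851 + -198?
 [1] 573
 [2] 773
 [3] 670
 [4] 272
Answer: 1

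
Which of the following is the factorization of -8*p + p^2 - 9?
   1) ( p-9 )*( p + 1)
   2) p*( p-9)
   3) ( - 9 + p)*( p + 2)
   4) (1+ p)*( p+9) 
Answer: 1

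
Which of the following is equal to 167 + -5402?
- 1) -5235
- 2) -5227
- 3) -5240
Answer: 1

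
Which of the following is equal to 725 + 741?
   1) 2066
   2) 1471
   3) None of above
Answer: 3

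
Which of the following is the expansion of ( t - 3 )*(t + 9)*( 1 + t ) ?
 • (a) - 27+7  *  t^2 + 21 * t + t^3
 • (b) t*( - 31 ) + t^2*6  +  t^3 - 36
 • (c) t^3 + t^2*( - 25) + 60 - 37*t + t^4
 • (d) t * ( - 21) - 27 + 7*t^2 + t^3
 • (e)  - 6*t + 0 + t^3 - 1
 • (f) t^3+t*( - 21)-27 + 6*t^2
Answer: d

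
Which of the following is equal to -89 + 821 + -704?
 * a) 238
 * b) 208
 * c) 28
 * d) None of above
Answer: c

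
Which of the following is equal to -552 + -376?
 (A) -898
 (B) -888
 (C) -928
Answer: C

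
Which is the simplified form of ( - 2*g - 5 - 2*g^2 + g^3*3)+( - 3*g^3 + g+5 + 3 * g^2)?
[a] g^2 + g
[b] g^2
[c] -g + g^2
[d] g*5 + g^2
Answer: c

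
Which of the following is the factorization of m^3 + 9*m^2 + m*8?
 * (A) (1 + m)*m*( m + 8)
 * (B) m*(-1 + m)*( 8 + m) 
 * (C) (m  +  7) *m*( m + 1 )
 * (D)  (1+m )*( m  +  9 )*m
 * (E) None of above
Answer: A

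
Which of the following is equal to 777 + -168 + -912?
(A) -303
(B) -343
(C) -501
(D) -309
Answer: A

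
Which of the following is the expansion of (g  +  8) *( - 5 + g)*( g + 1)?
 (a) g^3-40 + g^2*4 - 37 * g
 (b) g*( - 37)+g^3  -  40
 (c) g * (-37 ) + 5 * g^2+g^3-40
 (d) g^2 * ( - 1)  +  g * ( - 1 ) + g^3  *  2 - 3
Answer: a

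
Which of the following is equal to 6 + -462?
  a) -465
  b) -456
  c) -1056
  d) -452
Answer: b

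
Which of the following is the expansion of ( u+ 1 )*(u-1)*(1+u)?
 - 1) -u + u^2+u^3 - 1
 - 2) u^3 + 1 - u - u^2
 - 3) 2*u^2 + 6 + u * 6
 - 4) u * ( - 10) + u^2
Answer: 1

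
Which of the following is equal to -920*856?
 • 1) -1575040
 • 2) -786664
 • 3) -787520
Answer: 3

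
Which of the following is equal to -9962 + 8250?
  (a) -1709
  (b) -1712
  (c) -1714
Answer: b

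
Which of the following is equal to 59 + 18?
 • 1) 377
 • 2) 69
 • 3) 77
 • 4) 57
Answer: 3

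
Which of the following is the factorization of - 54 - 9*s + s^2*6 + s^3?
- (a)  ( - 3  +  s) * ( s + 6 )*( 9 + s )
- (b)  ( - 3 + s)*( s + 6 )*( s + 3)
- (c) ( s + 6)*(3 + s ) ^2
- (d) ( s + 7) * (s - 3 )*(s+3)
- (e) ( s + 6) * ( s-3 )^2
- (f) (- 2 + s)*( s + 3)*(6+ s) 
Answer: b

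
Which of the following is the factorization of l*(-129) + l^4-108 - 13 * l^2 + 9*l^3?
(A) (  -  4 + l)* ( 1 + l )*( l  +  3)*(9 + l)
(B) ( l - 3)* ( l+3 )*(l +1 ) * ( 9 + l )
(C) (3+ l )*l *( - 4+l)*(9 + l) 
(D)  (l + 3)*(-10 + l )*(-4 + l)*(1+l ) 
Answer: A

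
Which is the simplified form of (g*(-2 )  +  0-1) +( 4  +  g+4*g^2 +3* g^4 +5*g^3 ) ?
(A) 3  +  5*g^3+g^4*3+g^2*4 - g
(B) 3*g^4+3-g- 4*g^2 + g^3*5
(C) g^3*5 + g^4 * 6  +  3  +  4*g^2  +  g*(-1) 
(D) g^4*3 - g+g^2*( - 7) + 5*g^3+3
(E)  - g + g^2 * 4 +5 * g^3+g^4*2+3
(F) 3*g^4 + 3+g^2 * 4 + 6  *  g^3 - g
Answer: A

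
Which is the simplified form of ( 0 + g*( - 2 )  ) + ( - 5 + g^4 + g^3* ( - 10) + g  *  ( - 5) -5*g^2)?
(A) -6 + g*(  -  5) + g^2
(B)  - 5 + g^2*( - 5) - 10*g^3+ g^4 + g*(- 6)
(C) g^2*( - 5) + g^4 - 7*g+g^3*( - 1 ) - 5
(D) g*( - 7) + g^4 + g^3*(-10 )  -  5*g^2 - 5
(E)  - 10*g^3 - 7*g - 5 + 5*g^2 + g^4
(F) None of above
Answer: D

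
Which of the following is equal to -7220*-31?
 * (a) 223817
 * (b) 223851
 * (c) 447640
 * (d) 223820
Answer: d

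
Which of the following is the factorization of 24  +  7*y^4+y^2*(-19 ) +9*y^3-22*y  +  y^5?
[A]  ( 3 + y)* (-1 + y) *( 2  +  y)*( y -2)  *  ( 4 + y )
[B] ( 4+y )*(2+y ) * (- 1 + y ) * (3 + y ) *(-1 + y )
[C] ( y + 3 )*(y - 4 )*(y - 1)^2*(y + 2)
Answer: B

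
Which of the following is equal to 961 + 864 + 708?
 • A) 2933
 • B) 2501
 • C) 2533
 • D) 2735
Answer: C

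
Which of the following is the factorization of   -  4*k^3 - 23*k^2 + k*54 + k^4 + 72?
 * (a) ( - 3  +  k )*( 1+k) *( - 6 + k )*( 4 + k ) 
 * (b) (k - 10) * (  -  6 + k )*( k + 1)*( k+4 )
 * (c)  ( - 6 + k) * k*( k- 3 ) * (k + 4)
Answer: a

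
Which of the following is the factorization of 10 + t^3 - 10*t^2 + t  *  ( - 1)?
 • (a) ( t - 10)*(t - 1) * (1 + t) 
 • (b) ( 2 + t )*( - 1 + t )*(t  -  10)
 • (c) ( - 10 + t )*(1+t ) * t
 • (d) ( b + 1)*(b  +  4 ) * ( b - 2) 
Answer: a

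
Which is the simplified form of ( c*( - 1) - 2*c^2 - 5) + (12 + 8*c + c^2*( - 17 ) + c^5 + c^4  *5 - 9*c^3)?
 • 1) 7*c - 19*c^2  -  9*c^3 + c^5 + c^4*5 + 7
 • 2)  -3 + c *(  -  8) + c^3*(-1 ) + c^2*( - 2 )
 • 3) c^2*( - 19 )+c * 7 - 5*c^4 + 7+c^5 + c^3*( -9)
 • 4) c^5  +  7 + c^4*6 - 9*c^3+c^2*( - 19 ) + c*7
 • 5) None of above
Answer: 1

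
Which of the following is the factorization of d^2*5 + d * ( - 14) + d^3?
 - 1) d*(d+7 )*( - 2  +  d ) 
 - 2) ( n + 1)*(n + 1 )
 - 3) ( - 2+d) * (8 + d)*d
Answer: 1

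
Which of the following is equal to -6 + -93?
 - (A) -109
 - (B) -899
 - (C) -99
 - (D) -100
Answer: C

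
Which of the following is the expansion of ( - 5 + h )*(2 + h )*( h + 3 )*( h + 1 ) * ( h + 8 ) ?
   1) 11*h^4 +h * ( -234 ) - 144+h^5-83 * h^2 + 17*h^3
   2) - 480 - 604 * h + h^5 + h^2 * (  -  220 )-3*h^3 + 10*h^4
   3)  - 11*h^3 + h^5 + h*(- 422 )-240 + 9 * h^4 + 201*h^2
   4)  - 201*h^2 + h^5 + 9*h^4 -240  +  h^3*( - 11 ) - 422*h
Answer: 4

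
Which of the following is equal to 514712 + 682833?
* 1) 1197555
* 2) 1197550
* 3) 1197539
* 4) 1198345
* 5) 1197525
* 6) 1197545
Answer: 6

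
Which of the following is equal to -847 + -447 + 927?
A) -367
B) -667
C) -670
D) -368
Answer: A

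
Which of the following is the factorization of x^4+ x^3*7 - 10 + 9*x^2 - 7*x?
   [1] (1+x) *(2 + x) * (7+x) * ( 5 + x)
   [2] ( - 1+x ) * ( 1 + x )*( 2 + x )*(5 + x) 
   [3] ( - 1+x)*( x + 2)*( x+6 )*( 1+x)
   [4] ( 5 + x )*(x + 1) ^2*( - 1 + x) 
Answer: 2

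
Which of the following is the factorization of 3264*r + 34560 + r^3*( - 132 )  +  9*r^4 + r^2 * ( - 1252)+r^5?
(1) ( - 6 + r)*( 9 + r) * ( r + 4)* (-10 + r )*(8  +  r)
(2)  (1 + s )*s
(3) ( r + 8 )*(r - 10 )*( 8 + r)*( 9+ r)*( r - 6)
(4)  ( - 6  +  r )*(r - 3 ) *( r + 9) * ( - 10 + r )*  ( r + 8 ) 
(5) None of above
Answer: 3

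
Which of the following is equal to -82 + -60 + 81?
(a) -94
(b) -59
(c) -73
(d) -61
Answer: d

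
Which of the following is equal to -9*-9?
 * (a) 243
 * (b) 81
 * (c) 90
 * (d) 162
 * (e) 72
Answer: b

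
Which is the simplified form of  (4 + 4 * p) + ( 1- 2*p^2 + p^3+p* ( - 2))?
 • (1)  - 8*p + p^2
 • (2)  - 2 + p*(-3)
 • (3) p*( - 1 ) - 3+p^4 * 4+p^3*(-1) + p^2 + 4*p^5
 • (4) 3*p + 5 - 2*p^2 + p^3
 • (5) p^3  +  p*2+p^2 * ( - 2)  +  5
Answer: 5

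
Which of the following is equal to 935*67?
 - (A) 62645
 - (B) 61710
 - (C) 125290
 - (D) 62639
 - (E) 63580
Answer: A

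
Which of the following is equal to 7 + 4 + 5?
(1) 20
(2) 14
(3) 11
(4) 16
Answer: 4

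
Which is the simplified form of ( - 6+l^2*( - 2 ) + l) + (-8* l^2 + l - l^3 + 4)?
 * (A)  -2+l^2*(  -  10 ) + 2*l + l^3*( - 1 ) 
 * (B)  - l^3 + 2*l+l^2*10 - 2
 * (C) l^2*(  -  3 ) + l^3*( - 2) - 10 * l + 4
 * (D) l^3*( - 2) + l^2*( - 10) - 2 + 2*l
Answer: A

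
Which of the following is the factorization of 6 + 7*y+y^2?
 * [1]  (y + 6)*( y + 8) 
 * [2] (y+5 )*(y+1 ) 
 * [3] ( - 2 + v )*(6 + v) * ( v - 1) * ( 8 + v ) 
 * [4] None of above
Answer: 4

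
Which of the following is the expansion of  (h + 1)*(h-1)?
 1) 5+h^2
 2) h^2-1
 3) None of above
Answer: 2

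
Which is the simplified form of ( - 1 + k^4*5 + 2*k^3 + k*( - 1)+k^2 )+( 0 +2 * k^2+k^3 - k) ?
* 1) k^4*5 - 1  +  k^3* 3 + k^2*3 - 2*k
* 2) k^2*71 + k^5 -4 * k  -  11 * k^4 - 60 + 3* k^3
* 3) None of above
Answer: 1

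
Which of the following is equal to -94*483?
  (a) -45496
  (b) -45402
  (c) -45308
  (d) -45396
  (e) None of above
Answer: b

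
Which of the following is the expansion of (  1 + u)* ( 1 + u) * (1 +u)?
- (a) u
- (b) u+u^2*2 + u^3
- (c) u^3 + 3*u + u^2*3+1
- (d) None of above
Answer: c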